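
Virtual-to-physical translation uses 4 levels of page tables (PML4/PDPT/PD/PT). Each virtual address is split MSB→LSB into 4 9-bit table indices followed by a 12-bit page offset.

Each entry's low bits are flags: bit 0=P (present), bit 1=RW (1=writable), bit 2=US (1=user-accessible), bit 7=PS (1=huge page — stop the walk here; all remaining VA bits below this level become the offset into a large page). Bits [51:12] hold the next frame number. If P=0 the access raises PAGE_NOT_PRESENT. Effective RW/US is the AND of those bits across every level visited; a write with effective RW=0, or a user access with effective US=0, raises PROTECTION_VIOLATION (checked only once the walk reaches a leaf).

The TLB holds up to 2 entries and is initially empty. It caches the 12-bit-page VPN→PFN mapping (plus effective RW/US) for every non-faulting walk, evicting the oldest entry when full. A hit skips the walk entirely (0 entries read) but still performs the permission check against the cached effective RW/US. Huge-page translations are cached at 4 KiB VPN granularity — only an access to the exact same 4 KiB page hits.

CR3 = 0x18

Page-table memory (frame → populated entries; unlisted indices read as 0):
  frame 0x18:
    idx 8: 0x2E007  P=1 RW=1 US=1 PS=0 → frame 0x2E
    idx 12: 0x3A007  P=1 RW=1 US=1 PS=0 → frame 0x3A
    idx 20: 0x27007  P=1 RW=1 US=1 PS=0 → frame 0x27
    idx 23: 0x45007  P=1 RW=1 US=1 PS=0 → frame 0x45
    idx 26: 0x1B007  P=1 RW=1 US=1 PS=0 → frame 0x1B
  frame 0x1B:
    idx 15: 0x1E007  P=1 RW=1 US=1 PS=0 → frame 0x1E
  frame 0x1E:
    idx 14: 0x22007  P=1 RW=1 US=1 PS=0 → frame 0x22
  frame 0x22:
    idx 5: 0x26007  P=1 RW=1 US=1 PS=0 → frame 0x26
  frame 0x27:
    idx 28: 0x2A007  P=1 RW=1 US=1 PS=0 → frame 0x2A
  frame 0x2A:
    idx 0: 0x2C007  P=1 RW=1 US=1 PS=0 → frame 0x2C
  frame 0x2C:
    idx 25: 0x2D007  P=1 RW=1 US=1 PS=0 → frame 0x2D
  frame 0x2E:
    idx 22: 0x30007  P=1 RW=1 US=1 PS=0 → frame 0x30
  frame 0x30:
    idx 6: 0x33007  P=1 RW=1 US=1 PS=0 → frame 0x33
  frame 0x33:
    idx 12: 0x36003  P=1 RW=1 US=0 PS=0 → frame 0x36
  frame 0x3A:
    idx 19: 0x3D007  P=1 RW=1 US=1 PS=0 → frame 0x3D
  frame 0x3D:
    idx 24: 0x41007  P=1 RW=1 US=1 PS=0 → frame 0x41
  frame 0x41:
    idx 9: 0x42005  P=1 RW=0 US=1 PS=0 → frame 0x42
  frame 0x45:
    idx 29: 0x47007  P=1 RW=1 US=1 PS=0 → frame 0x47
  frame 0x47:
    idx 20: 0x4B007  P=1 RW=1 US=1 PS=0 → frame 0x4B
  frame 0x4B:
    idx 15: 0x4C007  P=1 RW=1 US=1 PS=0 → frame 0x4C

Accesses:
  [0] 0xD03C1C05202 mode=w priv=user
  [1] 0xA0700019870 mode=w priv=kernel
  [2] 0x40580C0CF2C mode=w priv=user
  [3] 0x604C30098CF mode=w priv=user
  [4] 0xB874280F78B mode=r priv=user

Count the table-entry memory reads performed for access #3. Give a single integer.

Walk each access:
#0 VA=0xD03C1C05202 (w,user):
  [0] read 0x18 idx=26: raw=0x1B007 flags P=1 W=1 U=1 S=0
  [1] read 0x1B idx=15: raw=0x1E007 flags P=1 W=1 U=1 S=0
  [2] read 0x1E idx=14: raw=0x22007 flags P=1 W=1 U=1 S=0
  [3] read 0x22 idx=5: raw=0x26007 flags P=1 W=1 U=1 S=0
  → PA=0x26202  (4 entries read)
#1 VA=0xA0700019870 (w,kernel):
  [0] read 0x18 idx=20: raw=0x27007 flags P=1 W=1 U=1 S=0
  [1] read 0x27 idx=28: raw=0x2A007 flags P=1 W=1 U=1 S=0
  [2] read 0x2A idx=0: raw=0x2C007 flags P=1 W=1 U=1 S=0
  [3] read 0x2C idx=25: raw=0x2D007 flags P=1 W=1 U=1 S=0
  → PA=0x2D870  (4 entries read)
#2 VA=0x40580C0CF2C (w,user):
  [0] read 0x18 idx=8: raw=0x2E007 flags P=1 W=1 U=1 S=0
  [1] read 0x2E idx=22: raw=0x30007 flags P=1 W=1 U=1 S=0
  [2] read 0x30 idx=6: raw=0x33007 flags P=1 W=1 U=1 S=0
  [3] read 0x33 idx=12: raw=0x36003 flags P=1 W=1 U=0 S=0
  ⇒ fault: PROTECTION_VIOLATION  — 4 lookups
#3 VA=0x604C30098CF (w,user):
  [0] read 0x18 idx=12: raw=0x3A007 flags P=1 W=1 U=1 S=0
  [1] read 0x3A idx=19: raw=0x3D007 flags P=1 W=1 U=1 S=0
  [2] read 0x3D idx=24: raw=0x41007 flags P=1 W=1 U=1 S=0
  [3] read 0x41 idx=9: raw=0x42005 flags P=1 W=0 U=1 S=0
  ⇒ fault: PROTECTION_VIOLATION  — 4 lookups
#4 VA=0xB874280F78B (r,user):
  [0] read 0x18 idx=23: raw=0x45007 flags P=1 W=1 U=1 S=0
  [1] read 0x45 idx=29: raw=0x47007 flags P=1 W=1 U=1 S=0
  [2] read 0x47 idx=20: raw=0x4B007 flags P=1 W=1 U=1 S=0
  [3] read 0x4B idx=15: raw=0x4C007 flags P=1 W=1 U=1 S=0
  → PA=0x4C78B  (4 entries read)

Entries read for #3: 4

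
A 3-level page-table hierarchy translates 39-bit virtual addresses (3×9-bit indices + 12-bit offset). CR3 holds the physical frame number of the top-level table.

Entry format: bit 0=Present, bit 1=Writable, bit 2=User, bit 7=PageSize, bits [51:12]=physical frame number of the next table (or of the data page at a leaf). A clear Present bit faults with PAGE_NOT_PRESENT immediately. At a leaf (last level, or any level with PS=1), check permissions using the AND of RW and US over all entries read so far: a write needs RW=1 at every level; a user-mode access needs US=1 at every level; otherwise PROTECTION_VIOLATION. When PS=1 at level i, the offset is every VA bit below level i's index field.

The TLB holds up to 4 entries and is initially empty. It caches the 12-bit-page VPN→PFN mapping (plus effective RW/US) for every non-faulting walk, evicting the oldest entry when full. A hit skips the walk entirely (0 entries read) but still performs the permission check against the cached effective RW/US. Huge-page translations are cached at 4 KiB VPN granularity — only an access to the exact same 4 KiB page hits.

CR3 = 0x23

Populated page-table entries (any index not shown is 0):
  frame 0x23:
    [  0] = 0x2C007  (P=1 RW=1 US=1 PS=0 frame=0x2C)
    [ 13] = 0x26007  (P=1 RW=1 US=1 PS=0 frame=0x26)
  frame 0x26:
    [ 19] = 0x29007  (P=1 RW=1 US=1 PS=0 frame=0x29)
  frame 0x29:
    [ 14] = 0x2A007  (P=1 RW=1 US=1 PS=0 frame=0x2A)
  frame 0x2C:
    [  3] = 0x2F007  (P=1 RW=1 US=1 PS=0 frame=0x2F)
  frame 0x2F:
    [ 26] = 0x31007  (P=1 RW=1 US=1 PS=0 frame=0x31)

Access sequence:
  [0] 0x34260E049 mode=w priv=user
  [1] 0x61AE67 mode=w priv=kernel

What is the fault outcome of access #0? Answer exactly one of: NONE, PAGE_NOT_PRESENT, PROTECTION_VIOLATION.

Trace:
#0 VA=0x34260E049 (w,user):
  [0] read 0x23 idx=13: raw=0x26007 flags P=1 W=1 U=1 S=0
  [1] read 0x26 idx=19: raw=0x29007 flags P=1 W=1 U=1 S=0
  [2] read 0x29 idx=14: raw=0x2A007 flags P=1 W=1 U=1 S=0
  → PA=0x2A049  (3 entries read)
#1 VA=0x61AE67 (w,kernel):
  [0] read 0x23 idx=0: raw=0x2C007 flags P=1 W=1 U=1 S=0
  [1] read 0x2C idx=3: raw=0x2F007 flags P=1 W=1 U=1 S=0
  [2] read 0x2F idx=26: raw=0x31007 flags P=1 W=1 U=1 S=0
  → PA=0x31E67  (3 entries read)

Access #0 fault: NONE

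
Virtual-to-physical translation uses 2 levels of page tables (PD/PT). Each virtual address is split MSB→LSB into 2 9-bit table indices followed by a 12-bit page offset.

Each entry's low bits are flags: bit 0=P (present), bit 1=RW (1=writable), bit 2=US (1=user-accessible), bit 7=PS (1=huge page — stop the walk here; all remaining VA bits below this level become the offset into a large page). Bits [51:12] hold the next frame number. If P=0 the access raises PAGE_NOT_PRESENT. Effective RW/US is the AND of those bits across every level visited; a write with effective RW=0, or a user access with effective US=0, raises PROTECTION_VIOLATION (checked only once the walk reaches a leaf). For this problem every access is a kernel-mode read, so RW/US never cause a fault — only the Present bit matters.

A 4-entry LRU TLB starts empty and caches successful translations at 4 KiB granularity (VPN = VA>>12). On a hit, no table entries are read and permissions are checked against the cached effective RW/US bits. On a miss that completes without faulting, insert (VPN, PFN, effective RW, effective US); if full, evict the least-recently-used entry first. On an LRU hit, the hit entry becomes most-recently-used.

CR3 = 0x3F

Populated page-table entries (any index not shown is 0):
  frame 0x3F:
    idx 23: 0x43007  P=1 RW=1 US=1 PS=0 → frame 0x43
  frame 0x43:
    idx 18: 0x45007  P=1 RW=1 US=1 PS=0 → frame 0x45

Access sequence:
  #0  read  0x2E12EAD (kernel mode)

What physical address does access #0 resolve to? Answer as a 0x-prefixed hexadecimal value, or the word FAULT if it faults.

Trace:
#0 VA=0x2E12EAD (r,kernel):
  [0] read 0x3F idx=23: raw=0x43007 flags P=1 W=1 U=1 S=0
  [1] read 0x43 idx=18: raw=0x45007 flags P=1 W=1 U=1 S=0
  ⇒ phys 0x45EAD  [2 reads]

Access #0 PA: 0x45EAD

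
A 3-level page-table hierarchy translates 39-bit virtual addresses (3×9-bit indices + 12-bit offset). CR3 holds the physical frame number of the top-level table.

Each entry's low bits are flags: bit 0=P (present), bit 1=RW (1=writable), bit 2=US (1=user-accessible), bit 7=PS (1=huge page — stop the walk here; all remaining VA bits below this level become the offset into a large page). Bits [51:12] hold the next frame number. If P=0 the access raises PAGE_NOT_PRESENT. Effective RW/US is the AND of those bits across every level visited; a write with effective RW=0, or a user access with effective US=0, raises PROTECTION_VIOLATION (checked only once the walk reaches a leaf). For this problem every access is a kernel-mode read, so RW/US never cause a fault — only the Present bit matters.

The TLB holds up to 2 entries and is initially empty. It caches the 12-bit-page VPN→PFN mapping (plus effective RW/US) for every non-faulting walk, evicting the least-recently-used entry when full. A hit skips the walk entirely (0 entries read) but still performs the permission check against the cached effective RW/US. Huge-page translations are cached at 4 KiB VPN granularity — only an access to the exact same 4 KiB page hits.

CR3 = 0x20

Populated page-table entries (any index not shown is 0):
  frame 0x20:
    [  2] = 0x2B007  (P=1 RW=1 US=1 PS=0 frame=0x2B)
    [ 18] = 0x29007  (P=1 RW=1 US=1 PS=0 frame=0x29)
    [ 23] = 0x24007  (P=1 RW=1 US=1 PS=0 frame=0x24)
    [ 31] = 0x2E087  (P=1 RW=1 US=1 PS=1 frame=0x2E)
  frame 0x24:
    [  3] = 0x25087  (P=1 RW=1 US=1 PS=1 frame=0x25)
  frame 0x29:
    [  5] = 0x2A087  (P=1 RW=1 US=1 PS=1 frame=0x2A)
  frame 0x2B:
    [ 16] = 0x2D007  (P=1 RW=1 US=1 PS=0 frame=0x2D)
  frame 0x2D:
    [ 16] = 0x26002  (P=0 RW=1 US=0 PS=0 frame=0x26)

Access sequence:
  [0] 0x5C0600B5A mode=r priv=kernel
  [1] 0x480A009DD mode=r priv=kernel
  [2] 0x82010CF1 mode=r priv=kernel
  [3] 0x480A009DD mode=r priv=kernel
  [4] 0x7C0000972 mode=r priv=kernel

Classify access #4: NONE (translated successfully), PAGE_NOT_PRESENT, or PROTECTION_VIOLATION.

Walk each access:
#0 VA=0x5C0600B5A (r,kernel):
  L0: frame=0x20 idx=23 entry=0x24007 [P=1 RW=1 US=1 PS=0]
  L1: frame=0x24 idx=3 entry=0x25087 [P=1 RW=1 US=1 PS=1]
  → PA=0x25B5A (huge @L1)  (2 entries read)
#1 VA=0x480A009DD (r,kernel):
  L0: frame=0x20 idx=18 entry=0x29007 [P=1 RW=1 US=1 PS=0]
  L1: frame=0x29 idx=5 entry=0x2A087 [P=1 RW=1 US=1 PS=1]
  → PA=0x2A9DD (huge @L1)  (2 entries read)
#2 VA=0x82010CF1 (r,kernel):
  L0: frame=0x20 idx=2 entry=0x2B007 [P=1 RW=1 US=1 PS=0]
  L1: frame=0x2B idx=16 entry=0x2D007 [P=1 RW=1 US=1 PS=0]
  L2: frame=0x2D idx=16 entry=0x26002 [P=0 RW=1 US=0 PS=0]
  ⇒ fault: PAGE_NOT_PRESENT  — 3 lookups
#3 VA=0x480A009DD (r,kernel):
  TLB hit vpn=0x480A00 → PA=0x2A9DD
#4 VA=0x7C0000972 (r,kernel):
  L0: frame=0x20 idx=31 entry=0x2E087 [P=1 RW=1 US=1 PS=1]
  → PA=0x2E972 (huge @L0)  (1 entries read)

Access #4 fault: NONE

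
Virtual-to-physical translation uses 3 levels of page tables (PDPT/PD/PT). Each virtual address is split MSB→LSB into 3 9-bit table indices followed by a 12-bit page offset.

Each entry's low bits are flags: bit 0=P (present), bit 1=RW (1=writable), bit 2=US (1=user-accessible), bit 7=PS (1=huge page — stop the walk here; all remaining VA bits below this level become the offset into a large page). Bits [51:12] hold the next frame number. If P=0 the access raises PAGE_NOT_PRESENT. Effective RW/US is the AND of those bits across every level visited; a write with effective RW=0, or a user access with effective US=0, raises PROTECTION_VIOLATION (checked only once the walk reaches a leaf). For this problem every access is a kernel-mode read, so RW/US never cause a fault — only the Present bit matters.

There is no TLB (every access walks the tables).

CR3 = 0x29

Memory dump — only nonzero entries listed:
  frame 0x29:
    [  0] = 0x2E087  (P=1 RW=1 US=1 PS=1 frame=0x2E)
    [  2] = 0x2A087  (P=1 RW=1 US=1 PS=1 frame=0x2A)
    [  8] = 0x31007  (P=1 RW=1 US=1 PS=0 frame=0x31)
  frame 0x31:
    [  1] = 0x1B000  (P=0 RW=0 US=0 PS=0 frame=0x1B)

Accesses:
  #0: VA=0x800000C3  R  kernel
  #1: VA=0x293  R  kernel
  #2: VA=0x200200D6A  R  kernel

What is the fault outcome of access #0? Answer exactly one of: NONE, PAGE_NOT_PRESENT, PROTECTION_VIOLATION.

Walk each access:
#0 VA=0x800000C3 (r,kernel):
  [0] read 0x29 idx=2: raw=0x2A087 flags P=1 W=1 U=1 S=1
  ⇒ phys 0x2A0C3 (huge @L0)  [1 reads]
#1 VA=0x293 (r,kernel):
  [0] read 0x29 idx=0: raw=0x2E087 flags P=1 W=1 U=1 S=1
  ⇒ phys 0x2E293 (huge @L0)  [1 reads]
#2 VA=0x200200D6A (r,kernel):
  [0] read 0x29 idx=8: raw=0x31007 flags P=1 W=1 U=1 S=0
  [1] read 0x31 idx=1: raw=0x1B000 flags P=0 W=0 U=0 S=0
  → PAGE_NOT_PRESENT  (2 entries read)

Access #0 fault: NONE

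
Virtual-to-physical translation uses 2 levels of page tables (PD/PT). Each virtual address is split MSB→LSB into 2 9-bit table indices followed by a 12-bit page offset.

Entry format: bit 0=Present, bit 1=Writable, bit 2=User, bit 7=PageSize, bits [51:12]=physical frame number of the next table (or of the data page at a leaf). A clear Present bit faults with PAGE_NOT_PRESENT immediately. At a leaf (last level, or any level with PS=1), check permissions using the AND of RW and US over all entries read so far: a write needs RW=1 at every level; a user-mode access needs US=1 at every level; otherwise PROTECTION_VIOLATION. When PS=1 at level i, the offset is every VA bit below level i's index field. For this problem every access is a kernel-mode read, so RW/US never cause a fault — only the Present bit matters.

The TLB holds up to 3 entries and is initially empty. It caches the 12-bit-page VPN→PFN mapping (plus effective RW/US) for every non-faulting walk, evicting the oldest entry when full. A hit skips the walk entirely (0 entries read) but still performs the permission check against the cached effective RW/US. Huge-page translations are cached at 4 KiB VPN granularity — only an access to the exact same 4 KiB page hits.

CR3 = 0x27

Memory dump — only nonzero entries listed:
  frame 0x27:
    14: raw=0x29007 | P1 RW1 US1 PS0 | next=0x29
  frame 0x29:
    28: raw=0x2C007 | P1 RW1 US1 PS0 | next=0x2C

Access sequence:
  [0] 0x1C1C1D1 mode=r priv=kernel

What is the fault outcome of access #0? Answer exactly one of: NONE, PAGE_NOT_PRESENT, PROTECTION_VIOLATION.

Walk each access:
#0 VA=0x1C1C1D1 (r,kernel):
  [0] read 0x27 idx=14: raw=0x29007 flags P=1 W=1 U=1 S=0
  [1] read 0x29 idx=28: raw=0x2C007 flags P=1 W=1 U=1 S=0
  ✓ 0x2C1D1  — 2 lookups

Access #0 fault: NONE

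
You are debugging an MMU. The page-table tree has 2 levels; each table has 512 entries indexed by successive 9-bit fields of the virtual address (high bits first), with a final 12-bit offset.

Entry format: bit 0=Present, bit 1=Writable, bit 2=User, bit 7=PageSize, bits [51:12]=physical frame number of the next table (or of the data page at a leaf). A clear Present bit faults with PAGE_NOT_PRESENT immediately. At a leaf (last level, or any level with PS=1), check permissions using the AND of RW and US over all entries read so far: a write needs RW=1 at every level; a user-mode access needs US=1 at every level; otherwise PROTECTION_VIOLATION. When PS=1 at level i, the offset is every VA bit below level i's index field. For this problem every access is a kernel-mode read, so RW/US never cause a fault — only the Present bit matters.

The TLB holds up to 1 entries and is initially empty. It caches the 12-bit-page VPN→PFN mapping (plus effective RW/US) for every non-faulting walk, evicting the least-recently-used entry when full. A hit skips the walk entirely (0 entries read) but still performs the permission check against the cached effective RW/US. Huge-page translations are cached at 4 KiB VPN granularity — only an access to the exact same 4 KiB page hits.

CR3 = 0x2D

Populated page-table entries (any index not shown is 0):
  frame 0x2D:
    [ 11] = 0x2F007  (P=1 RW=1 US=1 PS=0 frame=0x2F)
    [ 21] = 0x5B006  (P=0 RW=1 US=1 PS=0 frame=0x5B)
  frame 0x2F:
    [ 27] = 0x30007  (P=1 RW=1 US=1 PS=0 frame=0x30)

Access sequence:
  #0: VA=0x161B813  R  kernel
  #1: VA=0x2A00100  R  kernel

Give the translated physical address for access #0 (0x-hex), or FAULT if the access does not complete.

Trace:
#0 VA=0x161B813 (r,kernel):
  L0: frame=0x2D idx=11 entry=0x2F007 [P=1 RW=1 US=1 PS=0]
  L1: frame=0x2F idx=27 entry=0x30007 [P=1 RW=1 US=1 PS=0]
  → PA=0x30813  (2 entries read)
#1 VA=0x2A00100 (r,kernel):
  L0: frame=0x2D idx=21 entry=0x5B006 [P=0 RW=1 US=1 PS=0]
  ⇒ fault: PAGE_NOT_PRESENT  — 1 lookups

Access #0 PA: 0x30813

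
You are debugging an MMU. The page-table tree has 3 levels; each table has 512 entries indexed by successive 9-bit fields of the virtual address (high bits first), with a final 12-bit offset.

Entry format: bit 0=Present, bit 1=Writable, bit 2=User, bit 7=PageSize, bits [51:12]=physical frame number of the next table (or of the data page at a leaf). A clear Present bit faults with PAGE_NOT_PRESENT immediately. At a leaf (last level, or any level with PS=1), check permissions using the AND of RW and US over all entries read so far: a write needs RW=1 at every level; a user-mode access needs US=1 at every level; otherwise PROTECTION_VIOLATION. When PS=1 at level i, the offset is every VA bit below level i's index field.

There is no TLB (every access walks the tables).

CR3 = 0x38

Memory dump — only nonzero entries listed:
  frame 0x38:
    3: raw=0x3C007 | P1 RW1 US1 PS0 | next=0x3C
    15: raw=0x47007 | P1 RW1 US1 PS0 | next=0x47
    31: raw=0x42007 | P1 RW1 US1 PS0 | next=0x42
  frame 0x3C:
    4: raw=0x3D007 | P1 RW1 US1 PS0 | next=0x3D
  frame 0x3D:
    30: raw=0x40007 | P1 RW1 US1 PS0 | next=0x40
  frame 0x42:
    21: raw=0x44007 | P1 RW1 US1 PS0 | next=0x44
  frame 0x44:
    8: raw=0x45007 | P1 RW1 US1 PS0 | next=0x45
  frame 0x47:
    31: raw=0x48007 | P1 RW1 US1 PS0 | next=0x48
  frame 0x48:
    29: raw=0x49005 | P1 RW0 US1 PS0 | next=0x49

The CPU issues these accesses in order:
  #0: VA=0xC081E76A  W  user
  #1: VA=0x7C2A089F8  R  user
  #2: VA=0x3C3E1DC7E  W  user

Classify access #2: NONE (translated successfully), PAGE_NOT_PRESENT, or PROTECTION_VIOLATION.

Trace:
#0 VA=0xC081E76A (w,user):
  L0: frame=0x38 idx=3 entry=0x3C007 [P=1 RW=1 US=1 PS=0]
  L1: frame=0x3C idx=4 entry=0x3D007 [P=1 RW=1 US=1 PS=0]
  L2: frame=0x3D idx=30 entry=0x40007 [P=1 RW=1 US=1 PS=0]
  → PA=0x4076A  (3 entries read)
#1 VA=0x7C2A089F8 (r,user):
  L0: frame=0x38 idx=31 entry=0x42007 [P=1 RW=1 US=1 PS=0]
  L1: frame=0x42 idx=21 entry=0x44007 [P=1 RW=1 US=1 PS=0]
  L2: frame=0x44 idx=8 entry=0x45007 [P=1 RW=1 US=1 PS=0]
  → PA=0x459F8  (3 entries read)
#2 VA=0x3C3E1DC7E (w,user):
  L0: frame=0x38 idx=15 entry=0x47007 [P=1 RW=1 US=1 PS=0]
  L1: frame=0x47 idx=31 entry=0x48007 [P=1 RW=1 US=1 PS=0]
  L2: frame=0x48 idx=29 entry=0x49005 [P=1 RW=0 US=1 PS=0]
  ⇒ fault: PROTECTION_VIOLATION  — 3 lookups

Access #2 fault: PROTECTION_VIOLATION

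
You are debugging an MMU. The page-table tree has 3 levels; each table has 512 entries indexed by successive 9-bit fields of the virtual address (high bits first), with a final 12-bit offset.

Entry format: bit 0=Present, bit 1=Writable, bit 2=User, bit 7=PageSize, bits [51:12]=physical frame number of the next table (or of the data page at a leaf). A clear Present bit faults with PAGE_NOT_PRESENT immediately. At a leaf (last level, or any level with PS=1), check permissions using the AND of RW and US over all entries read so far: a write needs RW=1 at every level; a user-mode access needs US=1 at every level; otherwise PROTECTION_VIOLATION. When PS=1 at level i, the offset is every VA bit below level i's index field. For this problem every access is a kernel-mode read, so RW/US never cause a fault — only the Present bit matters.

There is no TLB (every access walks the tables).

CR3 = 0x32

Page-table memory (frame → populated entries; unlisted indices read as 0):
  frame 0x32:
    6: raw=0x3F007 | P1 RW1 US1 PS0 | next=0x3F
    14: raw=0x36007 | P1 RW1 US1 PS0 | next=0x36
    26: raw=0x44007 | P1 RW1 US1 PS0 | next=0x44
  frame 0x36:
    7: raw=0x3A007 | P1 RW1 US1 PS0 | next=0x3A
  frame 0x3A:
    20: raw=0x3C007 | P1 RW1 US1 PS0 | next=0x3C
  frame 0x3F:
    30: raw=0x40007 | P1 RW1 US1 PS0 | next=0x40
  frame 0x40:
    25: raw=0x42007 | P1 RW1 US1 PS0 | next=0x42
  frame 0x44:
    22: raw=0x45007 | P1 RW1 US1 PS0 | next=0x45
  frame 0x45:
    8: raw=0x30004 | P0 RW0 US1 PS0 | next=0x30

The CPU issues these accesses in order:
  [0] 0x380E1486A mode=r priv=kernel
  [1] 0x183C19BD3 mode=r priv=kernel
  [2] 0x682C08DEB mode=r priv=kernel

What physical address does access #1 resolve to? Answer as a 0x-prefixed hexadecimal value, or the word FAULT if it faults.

Walk each access:
#0 VA=0x380E1486A (r,kernel):
  [0] read 0x32 idx=14: raw=0x36007 flags P=1 W=1 U=1 S=0
  [1] read 0x36 idx=7: raw=0x3A007 flags P=1 W=1 U=1 S=0
  [2] read 0x3A idx=20: raw=0x3C007 flags P=1 W=1 U=1 S=0
  → PA=0x3C86A  (3 entries read)
#1 VA=0x183C19BD3 (r,kernel):
  [0] read 0x32 idx=6: raw=0x3F007 flags P=1 W=1 U=1 S=0
  [1] read 0x3F idx=30: raw=0x40007 flags P=1 W=1 U=1 S=0
  [2] read 0x40 idx=25: raw=0x42007 flags P=1 W=1 U=1 S=0
  → PA=0x42BD3  (3 entries read)
#2 VA=0x682C08DEB (r,kernel):
  [0] read 0x32 idx=26: raw=0x44007 flags P=1 W=1 U=1 S=0
  [1] read 0x44 idx=22: raw=0x45007 flags P=1 W=1 U=1 S=0
  [2] read 0x45 idx=8: raw=0x30004 flags P=0 W=0 U=1 S=0
  ✗ PAGE_NOT_PRESENT  [3 reads]

Access #1 PA: 0x42BD3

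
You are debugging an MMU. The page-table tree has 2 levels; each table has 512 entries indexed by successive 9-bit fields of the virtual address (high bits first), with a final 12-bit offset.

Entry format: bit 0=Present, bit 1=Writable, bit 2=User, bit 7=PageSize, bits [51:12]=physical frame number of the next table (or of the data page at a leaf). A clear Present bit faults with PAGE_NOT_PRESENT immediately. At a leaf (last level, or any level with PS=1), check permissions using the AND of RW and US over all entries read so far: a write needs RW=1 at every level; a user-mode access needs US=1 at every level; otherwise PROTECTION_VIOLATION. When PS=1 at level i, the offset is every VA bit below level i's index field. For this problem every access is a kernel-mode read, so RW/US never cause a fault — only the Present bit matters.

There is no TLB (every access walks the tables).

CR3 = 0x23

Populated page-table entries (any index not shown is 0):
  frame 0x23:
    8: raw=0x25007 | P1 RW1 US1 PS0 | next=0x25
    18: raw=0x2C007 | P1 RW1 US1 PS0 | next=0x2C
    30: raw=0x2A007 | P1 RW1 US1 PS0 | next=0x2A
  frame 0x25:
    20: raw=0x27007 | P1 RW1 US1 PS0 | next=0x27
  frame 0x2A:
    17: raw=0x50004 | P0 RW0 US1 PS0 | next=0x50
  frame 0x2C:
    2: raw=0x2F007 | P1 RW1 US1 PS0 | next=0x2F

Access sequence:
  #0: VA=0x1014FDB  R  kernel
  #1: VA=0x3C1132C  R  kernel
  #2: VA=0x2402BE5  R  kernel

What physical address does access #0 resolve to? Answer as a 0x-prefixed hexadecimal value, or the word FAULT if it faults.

Walk each access:
#0 VA=0x1014FDB (r,kernel):
  [0] read 0x23 idx=8: raw=0x25007 flags P=1 W=1 U=1 S=0
  [1] read 0x25 idx=20: raw=0x27007 flags P=1 W=1 U=1 S=0
  ⇒ phys 0x27FDB  [2 reads]
#1 VA=0x3C1132C (r,kernel):
  [0] read 0x23 idx=30: raw=0x2A007 flags P=1 W=1 U=1 S=0
  [1] read 0x2A idx=17: raw=0x50004 flags P=0 W=0 U=1 S=0
  ⇒ fault: PAGE_NOT_PRESENT  — 2 lookups
#2 VA=0x2402BE5 (r,kernel):
  [0] read 0x23 idx=18: raw=0x2C007 flags P=1 W=1 U=1 S=0
  [1] read 0x2C idx=2: raw=0x2F007 flags P=1 W=1 U=1 S=0
  ⇒ phys 0x2FBE5  [2 reads]

Access #0 PA: 0x27FDB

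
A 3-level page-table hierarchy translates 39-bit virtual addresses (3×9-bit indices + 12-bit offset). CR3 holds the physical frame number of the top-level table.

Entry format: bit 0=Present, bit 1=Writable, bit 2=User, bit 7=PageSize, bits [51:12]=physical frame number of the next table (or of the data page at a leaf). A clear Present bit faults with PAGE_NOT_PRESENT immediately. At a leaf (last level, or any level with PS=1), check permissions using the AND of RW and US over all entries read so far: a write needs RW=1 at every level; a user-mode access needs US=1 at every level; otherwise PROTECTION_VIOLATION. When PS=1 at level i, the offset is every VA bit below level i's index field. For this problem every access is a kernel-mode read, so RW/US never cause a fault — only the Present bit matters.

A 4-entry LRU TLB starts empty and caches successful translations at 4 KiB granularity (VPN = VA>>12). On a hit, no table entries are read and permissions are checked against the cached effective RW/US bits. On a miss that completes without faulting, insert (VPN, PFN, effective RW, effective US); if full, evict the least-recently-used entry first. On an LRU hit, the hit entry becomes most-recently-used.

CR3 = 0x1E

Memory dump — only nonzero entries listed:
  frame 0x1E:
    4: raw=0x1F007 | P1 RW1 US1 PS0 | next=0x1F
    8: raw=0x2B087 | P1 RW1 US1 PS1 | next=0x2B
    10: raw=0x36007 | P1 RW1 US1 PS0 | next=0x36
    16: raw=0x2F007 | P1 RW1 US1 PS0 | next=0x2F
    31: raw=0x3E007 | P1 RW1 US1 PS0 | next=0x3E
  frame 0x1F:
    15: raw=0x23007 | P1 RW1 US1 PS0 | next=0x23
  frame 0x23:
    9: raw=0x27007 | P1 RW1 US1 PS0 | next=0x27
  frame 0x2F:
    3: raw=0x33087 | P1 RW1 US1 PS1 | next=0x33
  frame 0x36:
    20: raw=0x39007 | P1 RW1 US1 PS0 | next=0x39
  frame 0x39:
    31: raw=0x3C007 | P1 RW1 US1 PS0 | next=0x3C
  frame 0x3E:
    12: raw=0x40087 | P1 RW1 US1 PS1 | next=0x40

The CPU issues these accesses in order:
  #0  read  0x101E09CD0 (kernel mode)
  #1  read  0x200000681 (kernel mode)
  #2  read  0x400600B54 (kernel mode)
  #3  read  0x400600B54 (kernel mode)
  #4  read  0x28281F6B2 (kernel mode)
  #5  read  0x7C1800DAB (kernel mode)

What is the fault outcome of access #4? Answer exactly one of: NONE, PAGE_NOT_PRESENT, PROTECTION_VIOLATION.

Trace:
#0 VA=0x101E09CD0 (r,kernel):
  lvl0: tbl 0x1E, slot 4 ⇒ 0x1F007 (P1/RW1/US1/PS0)
  lvl1: tbl 0x1F, slot 15 ⇒ 0x23007 (P1/RW1/US1/PS0)
  lvl2: tbl 0x23, slot 9 ⇒ 0x27007 (P1/RW1/US1/PS0)
  ⇒ phys 0x27CD0  [3 reads]
#1 VA=0x200000681 (r,kernel):
  lvl0: tbl 0x1E, slot 8 ⇒ 0x2B087 (P1/RW1/US1/PS1)
  ⇒ phys 0x2B681 (huge @L0)  [1 reads]
#2 VA=0x400600B54 (r,kernel):
  lvl0: tbl 0x1E, slot 16 ⇒ 0x2F007 (P1/RW1/US1/PS0)
  lvl1: tbl 0x2F, slot 3 ⇒ 0x33087 (P1/RW1/US1/PS1)
  ⇒ phys 0x33B54 (huge @L1)  [2 reads]
#3 VA=0x400600B54 (r,kernel):
  TLB hit vpn=0x400600 → PA=0x33B54
#4 VA=0x28281F6B2 (r,kernel):
  lvl0: tbl 0x1E, slot 10 ⇒ 0x36007 (P1/RW1/US1/PS0)
  lvl1: tbl 0x36, slot 20 ⇒ 0x39007 (P1/RW1/US1/PS0)
  lvl2: tbl 0x39, slot 31 ⇒ 0x3C007 (P1/RW1/US1/PS0)
  ⇒ phys 0x3C6B2  [3 reads]
#5 VA=0x7C1800DAB (r,kernel):
  lvl0: tbl 0x1E, slot 31 ⇒ 0x3E007 (P1/RW1/US1/PS0)
  lvl1: tbl 0x3E, slot 12 ⇒ 0x40087 (P1/RW1/US1/PS1)
  ⇒ phys 0x40DAB (huge @L1)  [2 reads]

Access #4 fault: NONE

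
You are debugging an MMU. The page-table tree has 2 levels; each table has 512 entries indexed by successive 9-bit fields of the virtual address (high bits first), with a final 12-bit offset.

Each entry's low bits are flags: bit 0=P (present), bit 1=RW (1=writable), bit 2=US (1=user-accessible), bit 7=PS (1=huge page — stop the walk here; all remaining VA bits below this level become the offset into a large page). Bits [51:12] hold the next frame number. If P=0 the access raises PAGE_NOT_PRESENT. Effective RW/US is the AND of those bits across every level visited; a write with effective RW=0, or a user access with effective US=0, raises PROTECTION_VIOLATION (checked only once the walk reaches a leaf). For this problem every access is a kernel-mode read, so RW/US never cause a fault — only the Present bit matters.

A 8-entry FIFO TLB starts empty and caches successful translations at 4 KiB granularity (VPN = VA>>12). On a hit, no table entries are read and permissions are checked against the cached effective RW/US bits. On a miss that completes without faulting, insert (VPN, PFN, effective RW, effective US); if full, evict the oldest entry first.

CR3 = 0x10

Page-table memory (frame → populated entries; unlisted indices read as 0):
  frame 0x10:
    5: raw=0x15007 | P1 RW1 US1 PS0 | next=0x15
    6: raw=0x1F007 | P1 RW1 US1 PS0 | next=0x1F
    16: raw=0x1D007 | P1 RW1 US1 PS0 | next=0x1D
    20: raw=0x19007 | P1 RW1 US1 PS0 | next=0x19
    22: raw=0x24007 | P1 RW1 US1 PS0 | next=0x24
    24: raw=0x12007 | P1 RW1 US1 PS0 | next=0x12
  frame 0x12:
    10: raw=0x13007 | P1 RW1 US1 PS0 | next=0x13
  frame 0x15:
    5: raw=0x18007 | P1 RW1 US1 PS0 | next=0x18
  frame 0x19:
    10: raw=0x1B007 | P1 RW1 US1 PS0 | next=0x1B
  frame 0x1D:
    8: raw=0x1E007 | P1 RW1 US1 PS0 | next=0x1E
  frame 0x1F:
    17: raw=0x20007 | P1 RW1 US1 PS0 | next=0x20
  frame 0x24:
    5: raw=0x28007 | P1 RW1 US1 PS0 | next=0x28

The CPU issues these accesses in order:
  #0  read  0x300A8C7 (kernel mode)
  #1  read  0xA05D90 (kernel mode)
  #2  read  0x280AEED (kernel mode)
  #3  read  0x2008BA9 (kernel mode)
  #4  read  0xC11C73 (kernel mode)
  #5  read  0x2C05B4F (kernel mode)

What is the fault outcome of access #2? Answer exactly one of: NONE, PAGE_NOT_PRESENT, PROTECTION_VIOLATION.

Walk each access:
#0 VA=0x300A8C7 (r,kernel):
  L0: frame=0x10 idx=24 entry=0x12007 [P=1 RW=1 US=1 PS=0]
  L1: frame=0x12 idx=10 entry=0x13007 [P=1 RW=1 US=1 PS=0]
  ✓ 0x138C7  — 2 lookups
#1 VA=0xA05D90 (r,kernel):
  L0: frame=0x10 idx=5 entry=0x15007 [P=1 RW=1 US=1 PS=0]
  L1: frame=0x15 idx=5 entry=0x18007 [P=1 RW=1 US=1 PS=0]
  ✓ 0x18D90  — 2 lookups
#2 VA=0x280AEED (r,kernel):
  L0: frame=0x10 idx=20 entry=0x19007 [P=1 RW=1 US=1 PS=0]
  L1: frame=0x19 idx=10 entry=0x1B007 [P=1 RW=1 US=1 PS=0]
  ✓ 0x1BEED  — 2 lookups
#3 VA=0x2008BA9 (r,kernel):
  L0: frame=0x10 idx=16 entry=0x1D007 [P=1 RW=1 US=1 PS=0]
  L1: frame=0x1D idx=8 entry=0x1E007 [P=1 RW=1 US=1 PS=0]
  ✓ 0x1EBA9  — 2 lookups
#4 VA=0xC11C73 (r,kernel):
  L0: frame=0x10 idx=6 entry=0x1F007 [P=1 RW=1 US=1 PS=0]
  L1: frame=0x1F idx=17 entry=0x20007 [P=1 RW=1 US=1 PS=0]
  ✓ 0x20C73  — 2 lookups
#5 VA=0x2C05B4F (r,kernel):
  L0: frame=0x10 idx=22 entry=0x24007 [P=1 RW=1 US=1 PS=0]
  L1: frame=0x24 idx=5 entry=0x28007 [P=1 RW=1 US=1 PS=0]
  ✓ 0x28B4F  — 2 lookups

Access #2 fault: NONE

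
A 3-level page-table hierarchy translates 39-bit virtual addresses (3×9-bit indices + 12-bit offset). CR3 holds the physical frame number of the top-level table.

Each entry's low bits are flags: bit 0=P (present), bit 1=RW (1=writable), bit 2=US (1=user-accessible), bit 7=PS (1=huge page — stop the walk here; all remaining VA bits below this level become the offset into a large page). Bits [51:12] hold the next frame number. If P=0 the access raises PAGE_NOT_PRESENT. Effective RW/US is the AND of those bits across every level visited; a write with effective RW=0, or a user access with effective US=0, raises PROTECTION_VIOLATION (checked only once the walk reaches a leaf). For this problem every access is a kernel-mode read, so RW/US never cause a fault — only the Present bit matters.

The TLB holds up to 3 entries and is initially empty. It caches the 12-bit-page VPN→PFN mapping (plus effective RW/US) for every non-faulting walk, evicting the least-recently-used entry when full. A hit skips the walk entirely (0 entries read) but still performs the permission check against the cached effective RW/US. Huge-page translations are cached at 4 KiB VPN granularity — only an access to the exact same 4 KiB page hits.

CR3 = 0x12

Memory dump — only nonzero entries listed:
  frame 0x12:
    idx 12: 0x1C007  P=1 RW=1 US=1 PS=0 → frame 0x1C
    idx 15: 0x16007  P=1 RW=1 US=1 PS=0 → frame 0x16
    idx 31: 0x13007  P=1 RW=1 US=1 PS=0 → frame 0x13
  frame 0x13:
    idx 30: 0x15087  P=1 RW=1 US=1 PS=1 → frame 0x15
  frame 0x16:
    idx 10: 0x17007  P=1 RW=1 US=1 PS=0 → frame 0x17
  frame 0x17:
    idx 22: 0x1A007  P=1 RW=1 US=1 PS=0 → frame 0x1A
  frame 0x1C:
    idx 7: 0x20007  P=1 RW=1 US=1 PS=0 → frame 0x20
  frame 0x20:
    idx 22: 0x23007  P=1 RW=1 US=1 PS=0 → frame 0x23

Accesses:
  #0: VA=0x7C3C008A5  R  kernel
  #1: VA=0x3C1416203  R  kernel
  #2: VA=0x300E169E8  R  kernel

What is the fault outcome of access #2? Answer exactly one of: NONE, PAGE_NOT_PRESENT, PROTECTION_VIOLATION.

Trace:
#0 VA=0x7C3C008A5 (r,kernel):
  [0] read 0x12 idx=31: raw=0x13007 flags P=1 W=1 U=1 S=0
  [1] read 0x13 idx=30: raw=0x15087 flags P=1 W=1 U=1 S=1
  → PA=0x158A5 (huge @L1)  (2 entries read)
#1 VA=0x3C1416203 (r,kernel):
  [0] read 0x12 idx=15: raw=0x16007 flags P=1 W=1 U=1 S=0
  [1] read 0x16 idx=10: raw=0x17007 flags P=1 W=1 U=1 S=0
  [2] read 0x17 idx=22: raw=0x1A007 flags P=1 W=1 U=1 S=0
  → PA=0x1A203  (3 entries read)
#2 VA=0x300E169E8 (r,kernel):
  [0] read 0x12 idx=12: raw=0x1C007 flags P=1 W=1 U=1 S=0
  [1] read 0x1C idx=7: raw=0x20007 flags P=1 W=1 U=1 S=0
  [2] read 0x20 idx=22: raw=0x23007 flags P=1 W=1 U=1 S=0
  → PA=0x239E8  (3 entries read)

Access #2 fault: NONE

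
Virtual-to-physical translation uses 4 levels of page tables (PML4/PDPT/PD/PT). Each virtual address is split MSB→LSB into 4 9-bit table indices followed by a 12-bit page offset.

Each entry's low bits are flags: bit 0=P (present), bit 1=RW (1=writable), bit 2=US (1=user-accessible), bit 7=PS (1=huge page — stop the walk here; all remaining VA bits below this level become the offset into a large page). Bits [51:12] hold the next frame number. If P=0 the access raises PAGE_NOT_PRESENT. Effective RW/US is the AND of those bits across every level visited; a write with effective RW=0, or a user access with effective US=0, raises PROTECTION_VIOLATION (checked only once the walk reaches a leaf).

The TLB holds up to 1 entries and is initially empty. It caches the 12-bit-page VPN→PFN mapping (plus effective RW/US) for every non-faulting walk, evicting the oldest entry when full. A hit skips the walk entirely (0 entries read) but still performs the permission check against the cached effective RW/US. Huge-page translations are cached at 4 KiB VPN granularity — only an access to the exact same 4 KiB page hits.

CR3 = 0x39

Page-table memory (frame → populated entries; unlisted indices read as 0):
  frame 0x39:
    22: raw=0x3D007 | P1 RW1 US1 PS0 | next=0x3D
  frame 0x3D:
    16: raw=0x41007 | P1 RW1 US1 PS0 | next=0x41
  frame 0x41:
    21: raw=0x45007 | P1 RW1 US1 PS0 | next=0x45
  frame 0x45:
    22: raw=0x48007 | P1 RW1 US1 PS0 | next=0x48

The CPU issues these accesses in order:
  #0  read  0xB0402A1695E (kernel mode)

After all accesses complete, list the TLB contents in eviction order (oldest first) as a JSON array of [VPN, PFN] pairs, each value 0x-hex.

Walk each access:
#0 VA=0xB0402A1695E (r,kernel):
  L0 @0x39[22] → 0x3D007  P=1,RW=1,US=1,PS=0
  L1 @0x3D[16] → 0x41007  P=1,RW=1,US=1,PS=0
  L2 @0x41[21] → 0x45007  P=1,RW=1,US=1,PS=0
  L3 @0x45[22] → 0x48007  P=1,RW=1,US=1,PS=0
  ✓ 0x4895E  — 4 lookups

TLB: [["0xB0402A16", "0x48"]]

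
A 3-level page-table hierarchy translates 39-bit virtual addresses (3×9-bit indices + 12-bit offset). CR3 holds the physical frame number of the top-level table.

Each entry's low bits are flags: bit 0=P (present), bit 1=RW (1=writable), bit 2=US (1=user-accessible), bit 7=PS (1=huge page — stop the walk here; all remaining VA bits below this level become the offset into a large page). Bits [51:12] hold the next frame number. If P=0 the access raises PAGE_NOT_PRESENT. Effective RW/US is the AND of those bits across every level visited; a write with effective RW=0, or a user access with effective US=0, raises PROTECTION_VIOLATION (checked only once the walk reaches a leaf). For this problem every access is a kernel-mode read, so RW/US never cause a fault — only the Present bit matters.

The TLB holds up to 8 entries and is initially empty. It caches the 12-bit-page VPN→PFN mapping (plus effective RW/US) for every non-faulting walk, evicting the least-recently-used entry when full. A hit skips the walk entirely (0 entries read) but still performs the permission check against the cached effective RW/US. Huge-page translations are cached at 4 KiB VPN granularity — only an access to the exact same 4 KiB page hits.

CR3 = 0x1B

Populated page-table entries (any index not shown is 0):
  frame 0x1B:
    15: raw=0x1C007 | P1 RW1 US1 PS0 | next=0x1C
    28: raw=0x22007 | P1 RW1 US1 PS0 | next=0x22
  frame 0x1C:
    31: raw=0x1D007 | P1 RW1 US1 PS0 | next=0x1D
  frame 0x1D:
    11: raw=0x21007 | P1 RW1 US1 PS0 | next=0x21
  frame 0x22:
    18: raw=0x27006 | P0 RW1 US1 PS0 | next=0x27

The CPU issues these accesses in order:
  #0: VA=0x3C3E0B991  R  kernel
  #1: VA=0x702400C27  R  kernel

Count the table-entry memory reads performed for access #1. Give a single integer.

Trace:
#0 VA=0x3C3E0B991 (r,kernel):
  L0 @0x1B[15] → 0x1C007  P=1,RW=1,US=1,PS=0
  L1 @0x1C[31] → 0x1D007  P=1,RW=1,US=1,PS=0
  L2 @0x1D[11] → 0x21007  P=1,RW=1,US=1,PS=0
  ✓ 0x21991  — 3 lookups
#1 VA=0x702400C27 (r,kernel):
  L0 @0x1B[28] → 0x22007  P=1,RW=1,US=1,PS=0
  L1 @0x22[18] → 0x27006  P=0,RW=1,US=1,PS=0
  → PAGE_NOT_PRESENT  (2 entries read)

Entries read for #1: 2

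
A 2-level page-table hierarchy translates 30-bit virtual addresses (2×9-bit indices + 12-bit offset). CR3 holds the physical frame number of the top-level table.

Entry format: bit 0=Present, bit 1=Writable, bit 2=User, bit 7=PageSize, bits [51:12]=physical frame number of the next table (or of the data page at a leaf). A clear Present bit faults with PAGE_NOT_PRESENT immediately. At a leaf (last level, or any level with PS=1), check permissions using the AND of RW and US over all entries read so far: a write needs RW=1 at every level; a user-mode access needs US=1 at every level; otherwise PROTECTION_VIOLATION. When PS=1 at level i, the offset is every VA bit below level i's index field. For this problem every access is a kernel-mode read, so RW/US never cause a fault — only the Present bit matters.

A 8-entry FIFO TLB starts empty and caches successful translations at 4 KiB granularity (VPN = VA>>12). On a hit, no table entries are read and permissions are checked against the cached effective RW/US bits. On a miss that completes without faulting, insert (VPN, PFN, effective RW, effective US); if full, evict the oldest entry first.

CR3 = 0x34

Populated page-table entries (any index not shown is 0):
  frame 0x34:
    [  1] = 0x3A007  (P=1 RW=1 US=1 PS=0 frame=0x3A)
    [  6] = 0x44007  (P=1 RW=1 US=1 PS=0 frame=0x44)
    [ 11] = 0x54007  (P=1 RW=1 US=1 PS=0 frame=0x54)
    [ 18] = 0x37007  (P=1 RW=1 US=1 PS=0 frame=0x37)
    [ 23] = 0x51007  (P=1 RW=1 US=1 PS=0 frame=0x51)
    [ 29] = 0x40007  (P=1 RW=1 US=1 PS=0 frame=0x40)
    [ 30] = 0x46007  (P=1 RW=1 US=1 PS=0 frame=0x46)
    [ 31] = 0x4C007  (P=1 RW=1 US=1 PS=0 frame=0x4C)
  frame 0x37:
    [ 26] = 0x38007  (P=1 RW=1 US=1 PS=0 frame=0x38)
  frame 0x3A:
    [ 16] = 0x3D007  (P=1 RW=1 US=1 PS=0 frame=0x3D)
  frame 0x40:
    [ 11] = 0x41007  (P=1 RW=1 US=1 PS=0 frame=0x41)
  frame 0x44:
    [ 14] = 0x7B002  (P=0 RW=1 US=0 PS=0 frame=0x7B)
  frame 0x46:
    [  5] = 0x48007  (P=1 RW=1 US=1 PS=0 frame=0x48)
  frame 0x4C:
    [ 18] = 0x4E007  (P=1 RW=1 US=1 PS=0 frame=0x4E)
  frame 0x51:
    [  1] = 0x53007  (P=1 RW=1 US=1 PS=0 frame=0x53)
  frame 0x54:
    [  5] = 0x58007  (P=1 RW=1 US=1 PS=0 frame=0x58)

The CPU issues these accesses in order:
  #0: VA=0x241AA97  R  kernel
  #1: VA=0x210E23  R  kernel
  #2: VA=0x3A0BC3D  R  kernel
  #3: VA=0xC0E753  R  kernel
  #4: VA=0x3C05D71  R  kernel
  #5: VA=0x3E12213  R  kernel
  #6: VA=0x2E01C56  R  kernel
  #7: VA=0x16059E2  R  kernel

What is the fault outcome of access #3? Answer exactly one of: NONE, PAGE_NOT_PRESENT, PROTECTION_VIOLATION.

Walk each access:
#0 VA=0x241AA97 (r,kernel):
  lvl0: tbl 0x34, slot 18 ⇒ 0x37007 (P1/RW1/US1/PS0)
  lvl1: tbl 0x37, slot 26 ⇒ 0x38007 (P1/RW1/US1/PS0)
  → PA=0x38A97  (2 entries read)
#1 VA=0x210E23 (r,kernel):
  lvl0: tbl 0x34, slot 1 ⇒ 0x3A007 (P1/RW1/US1/PS0)
  lvl1: tbl 0x3A, slot 16 ⇒ 0x3D007 (P1/RW1/US1/PS0)
  → PA=0x3DE23  (2 entries read)
#2 VA=0x3A0BC3D (r,kernel):
  lvl0: tbl 0x34, slot 29 ⇒ 0x40007 (P1/RW1/US1/PS0)
  lvl1: tbl 0x40, slot 11 ⇒ 0x41007 (P1/RW1/US1/PS0)
  → PA=0x41C3D  (2 entries read)
#3 VA=0xC0E753 (r,kernel):
  lvl0: tbl 0x34, slot 6 ⇒ 0x44007 (P1/RW1/US1/PS0)
  lvl1: tbl 0x44, slot 14 ⇒ 0x7B002 (P0/RW1/US0/PS0)
  ⇒ fault: PAGE_NOT_PRESENT  — 2 lookups
#4 VA=0x3C05D71 (r,kernel):
  lvl0: tbl 0x34, slot 30 ⇒ 0x46007 (P1/RW1/US1/PS0)
  lvl1: tbl 0x46, slot 5 ⇒ 0x48007 (P1/RW1/US1/PS0)
  → PA=0x48D71  (2 entries read)
#5 VA=0x3E12213 (r,kernel):
  lvl0: tbl 0x34, slot 31 ⇒ 0x4C007 (P1/RW1/US1/PS0)
  lvl1: tbl 0x4C, slot 18 ⇒ 0x4E007 (P1/RW1/US1/PS0)
  → PA=0x4E213  (2 entries read)
#6 VA=0x2E01C56 (r,kernel):
  lvl0: tbl 0x34, slot 23 ⇒ 0x51007 (P1/RW1/US1/PS0)
  lvl1: tbl 0x51, slot 1 ⇒ 0x53007 (P1/RW1/US1/PS0)
  → PA=0x53C56  (2 entries read)
#7 VA=0x16059E2 (r,kernel):
  lvl0: tbl 0x34, slot 11 ⇒ 0x54007 (P1/RW1/US1/PS0)
  lvl1: tbl 0x54, slot 5 ⇒ 0x58007 (P1/RW1/US1/PS0)
  → PA=0x589E2  (2 entries read)

Access #3 fault: PAGE_NOT_PRESENT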